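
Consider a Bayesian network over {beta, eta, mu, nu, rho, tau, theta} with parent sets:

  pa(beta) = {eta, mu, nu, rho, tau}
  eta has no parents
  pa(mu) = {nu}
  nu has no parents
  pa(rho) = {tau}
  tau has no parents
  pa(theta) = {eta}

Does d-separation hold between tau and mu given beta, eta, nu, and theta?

No

There are 4 undirected paths between tau and mu; checking each against the conditioning set {beta, eta, nu, theta}:
Path 1: tau → beta ← nu → mu
  nu is a fork here and nu is conditioned on, so the path is blocked at nu.
Path 2: tau → beta ← mu
  beta is a collider and beta is conditioned on, which opens it — no node blocks this path, so it is active.
Path 3: tau → rho → beta ← nu → mu
  nu is a fork here and nu is conditioned on, so the path is blocked at nu.
Path 4: tau → rho → beta ← mu
  rho is a chain and rho is not conditioned on; beta is a collider and beta is conditioned on, which opens it — no node blocks this path, so it is active.
Because an active path exists, tau and mu are not d-separated.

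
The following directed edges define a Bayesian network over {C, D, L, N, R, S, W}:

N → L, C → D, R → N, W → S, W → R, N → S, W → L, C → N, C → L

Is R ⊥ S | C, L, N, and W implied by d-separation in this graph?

Yes — R and S are d-separated given {C, L, N, W}.

We examine all 6 paths between R and S:
Path 1: R ← W → S
  W is a fork here and W is conditioned on, so the path is blocked at W.
Path 2: R ← W → L ← C → N → S
  W is a fork here and W is conditioned on, so the path is blocked at W.
Path 3: R ← W → L ← N → S
  W is a fork here and W is conditioned on, so the path is blocked at W.
Path 4: R → N ← C → L ← W → S
  C is a fork here and C is conditioned on, so the path is blocked at C.
Path 5: R → N → S
  N is a chain here and N is conditioned on, so the path is blocked at N.
Path 6: R → N → L ← W → S
  N is a chain here and N is conditioned on, so the path is blocked at N.
Since every path is blocked, d-separation holds.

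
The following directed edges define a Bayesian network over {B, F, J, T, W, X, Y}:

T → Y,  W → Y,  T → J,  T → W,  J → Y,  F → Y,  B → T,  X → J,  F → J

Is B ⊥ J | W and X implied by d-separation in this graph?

Enumerating the 5 paths from B to J and testing each for blocking by {W, X}:
  1. B → T → Y ← F → J — T:chain[open]; Y:collider[blocks]; F:fork[open] ⇒ blocked
  2. B → T → Y ← J — T:chain[open]; Y:collider[blocks] ⇒ blocked
  3. B → T → W → Y ← F → J — T:chain[open]; W:chain[blocks]; Y:collider[blocks]; F:fork[open] ⇒ blocked
  4. B → T → W → Y ← J — T:chain[open]; W:chain[blocks]; Y:collider[blocks] ⇒ blocked
  5. B → T → J — T:chain[open] ⇒ active
Because an active path exists, B and J are not d-separated.

No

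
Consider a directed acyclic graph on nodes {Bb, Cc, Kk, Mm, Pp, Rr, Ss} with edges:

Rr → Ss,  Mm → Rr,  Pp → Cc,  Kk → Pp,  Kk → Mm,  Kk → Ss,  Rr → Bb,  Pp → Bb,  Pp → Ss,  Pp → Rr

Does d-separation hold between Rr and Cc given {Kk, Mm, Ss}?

No — Rr and Cc are not d-separated given {Kk, Mm, Ss}.

6 paths connect Rr and Cc; each must be blocked for d-separation to hold:
  1. Rr → Bb ← Pp → Cc — Bb:collider[blocks]; Pp:fork[open] ⇒ blocked
  2. Rr → Ss ← Kk → Pp → Cc — Ss:collider[open]; Kk:fork[blocks]; Pp:chain[open] ⇒ blocked
  3. Rr → Ss ← Pp → Cc — Ss:collider[open]; Pp:fork[open] ⇒ active
  4. Rr ← Mm ← Kk → Ss ← Pp → Cc — Mm:chain[blocks]; Kk:fork[blocks]; Ss:collider[open]; Pp:fork[open] ⇒ blocked
  5. Rr ← Mm ← Kk → Pp → Cc — Mm:chain[blocks]; Kk:fork[blocks]; Pp:chain[open] ⇒ blocked
  6. Rr ← Pp → Cc — Pp:fork[open] ⇒ active
At least one path is unblocked, so d-separation fails.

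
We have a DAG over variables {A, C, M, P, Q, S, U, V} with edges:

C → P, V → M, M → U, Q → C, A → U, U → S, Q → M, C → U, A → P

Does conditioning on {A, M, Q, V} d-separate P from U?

3 paths connect P and U; each must be blocked for d-separation to hold:
Path 1: P ← A → U
  A is a fork here and A is conditioned on, so the path is blocked at A.
Path 2: P ← C ← Q → M → U
  Q is a fork here and Q is conditioned on, so the path is blocked at Q.
Path 3: P ← C → U
  C is a fork and C is not conditioned on — no node blocks this path, so it is active.
Because an active path exists, P and U are not d-separated.

No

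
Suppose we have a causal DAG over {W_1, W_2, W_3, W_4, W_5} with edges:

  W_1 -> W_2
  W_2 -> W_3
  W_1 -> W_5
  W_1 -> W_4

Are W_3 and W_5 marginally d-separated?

No

The only undirected path from W_3 to W_5 is:
  1. W_3 ← W_2 ← W_1 → W_5 — W_2:chain[open]; W_1:fork[open] ⇒ active
Because an active path exists, W_3 and W_5 are not d-separated.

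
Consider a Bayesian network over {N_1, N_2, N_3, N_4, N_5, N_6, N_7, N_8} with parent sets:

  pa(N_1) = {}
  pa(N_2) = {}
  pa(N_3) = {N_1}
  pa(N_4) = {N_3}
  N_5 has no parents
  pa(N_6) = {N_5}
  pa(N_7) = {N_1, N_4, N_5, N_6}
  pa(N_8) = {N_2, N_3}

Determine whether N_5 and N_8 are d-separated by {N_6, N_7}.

4 paths connect N_5 and N_8; each must be blocked for d-separation to hold:
  1. N_5 → N_7 ← N_1 → N_3 → N_8 — N_7:collider[open]; N_1:fork[open]; N_3:chain[open] ⇒ active
  2. N_5 → N_7 ← N_4 ← N_3 → N_8 — N_7:collider[open]; N_4:chain[open]; N_3:fork[open] ⇒ active
  3. N_5 → N_6 → N_7 ← N_1 → N_3 → N_8 — N_6:chain[blocks]; N_7:collider[open]; N_1:fork[open]; N_3:chain[open] ⇒ blocked
  4. N_5 → N_6 → N_7 ← N_4 ← N_3 → N_8 — N_6:chain[blocks]; N_7:collider[open]; N_4:chain[open]; N_3:fork[open] ⇒ blocked
Since the path N_5 → N_7 ← N_1 → N_3 → N_8 is active, N_5 and N_8 are not d-separated given {N_6, N_7}.

No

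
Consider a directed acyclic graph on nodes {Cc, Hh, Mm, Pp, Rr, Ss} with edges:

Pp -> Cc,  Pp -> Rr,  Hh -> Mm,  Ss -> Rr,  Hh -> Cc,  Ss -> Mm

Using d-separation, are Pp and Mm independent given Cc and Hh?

We examine all 2 paths between Pp and Mm:
Path 1: Pp → Cc ← Hh → Mm
  Hh is a fork here and Hh is conditioned on, so the path is blocked at Hh.
Path 2: Pp → Rr ← Ss → Mm
  Rr is a collider here and neither Rr nor any of its descendants is conditioned on, so the collider stays closed — the path is blocked at Rr.
All paths are blocked; Pp ⊥ Mm | {Cc, Hh} holds.

Yes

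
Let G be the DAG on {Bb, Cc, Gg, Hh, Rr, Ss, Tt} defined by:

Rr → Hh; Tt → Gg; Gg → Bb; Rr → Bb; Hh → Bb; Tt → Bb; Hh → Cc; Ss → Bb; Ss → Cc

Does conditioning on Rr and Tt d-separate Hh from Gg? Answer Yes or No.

We examine all 6 paths between Hh and Gg:
  1. Hh → Cc ← Ss → Bb ← Gg — Cc:collider[blocks]; Ss:fork[open]; Bb:collider[blocks] ⇒ blocked
  2. Hh → Cc ← Ss → Bb ← Tt → Gg — Cc:collider[blocks]; Ss:fork[open]; Bb:collider[blocks]; Tt:fork[blocks] ⇒ blocked
  3. Hh ← Rr → Bb ← Gg — Rr:fork[blocks]; Bb:collider[blocks] ⇒ blocked
  4. Hh ← Rr → Bb ← Tt → Gg — Rr:fork[blocks]; Bb:collider[blocks]; Tt:fork[blocks] ⇒ blocked
  5. Hh → Bb ← Gg — Bb:collider[blocks] ⇒ blocked
  6. Hh → Bb ← Tt → Gg — Bb:collider[blocks]; Tt:fork[blocks] ⇒ blocked
Since every path is blocked, d-separation holds.

Yes — Hh and Gg are d-separated given {Rr, Tt}.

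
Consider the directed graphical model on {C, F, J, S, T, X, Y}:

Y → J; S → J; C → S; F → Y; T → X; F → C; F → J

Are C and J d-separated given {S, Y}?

No — C and J are not d-separated given {S, Y}.

There are 3 undirected paths between C and J; checking each against the conditioning set {S, Y}:
Path 1: C ← F → Y → J
  Y is a chain here and Y is conditioned on, so the path is blocked at Y.
Path 2: C ← F → J
  F is a fork and F is not conditioned on — no node blocks this path, so it is active.
Path 3: C → S → J
  S is a chain here and S is conditioned on, so the path is blocked at S.
At least one path is unblocked, so d-separation fails.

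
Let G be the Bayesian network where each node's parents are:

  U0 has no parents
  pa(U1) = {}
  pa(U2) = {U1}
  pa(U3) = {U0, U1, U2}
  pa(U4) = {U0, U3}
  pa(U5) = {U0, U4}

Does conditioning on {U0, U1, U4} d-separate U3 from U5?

Yes — U3 and U5 are d-separated given {U0, U1, U4}.

Enumerating the 4 paths from U3 to U5 and testing each for blocking by {U0, U1, U4}:
  1. U3 ← U0 → U5 — U0:fork[blocks] ⇒ blocked
  2. U3 ← U0 → U4 → U5 — U0:fork[blocks]; U4:chain[blocks] ⇒ blocked
  3. U3 → U4 → U5 — U4:chain[blocks] ⇒ blocked
  4. U3 → U4 ← U0 → U5 — U4:collider[open]; U0:fork[blocks] ⇒ blocked
All paths are blocked; U3 ⊥ U5 | {U0, U1, U4} holds.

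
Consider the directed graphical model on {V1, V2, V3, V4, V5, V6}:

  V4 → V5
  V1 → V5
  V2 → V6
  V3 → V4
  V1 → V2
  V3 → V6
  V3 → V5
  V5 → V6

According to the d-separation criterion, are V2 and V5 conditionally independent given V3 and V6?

No

There are 4 undirected paths between V2 and V5; checking each against the conditioning set {V3, V6}:
Path 1: V2 ← V1 → V5
  V1 is a fork and V1 is not conditioned on — no node blocks this path, so it is active.
Path 2: V2 → V6 ← V3 → V4 → V5
  V3 is a fork here and V3 is conditioned on, so the path is blocked at V3.
Path 3: V2 → V6 ← V3 → V5
  V3 is a fork here and V3 is conditioned on, so the path is blocked at V3.
Path 4: V2 → V6 ← V5
  V6 is a collider and V6 is conditioned on, which opens it — no node blocks this path, so it is active.
At least one path is unblocked, so d-separation fails.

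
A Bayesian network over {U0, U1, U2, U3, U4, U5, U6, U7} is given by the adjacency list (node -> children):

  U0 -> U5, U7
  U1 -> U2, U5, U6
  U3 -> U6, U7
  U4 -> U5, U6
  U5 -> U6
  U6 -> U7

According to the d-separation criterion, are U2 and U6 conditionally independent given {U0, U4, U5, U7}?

No — U2 and U6 are not d-separated given {U0, U4, U5, U7}.

We examine all 5 paths between U2 and U6:
Path 1: U2 ← U1 → U5 ← U4 → U6
  U4 is a fork here and U4 is conditioned on, so the path is blocked at U4.
Path 2: U2 ← U1 → U5 ← U0 → U7 ← U3 → U6
  U0 is a fork here and U0 is conditioned on, so the path is blocked at U0.
Path 3: U2 ← U1 → U5 ← U0 → U7 ← U6
  U0 is a fork here and U0 is conditioned on, so the path is blocked at U0.
Path 4: U2 ← U1 → U5 → U6
  U5 is a chain here and U5 is conditioned on, so the path is blocked at U5.
Path 5: U2 ← U1 → U6
  U1 is a fork and U1 is not conditioned on — no node blocks this path, so it is active.
Since the path U2 ← U1 → U6 is active, U2 and U6 are not d-separated given {U0, U4, U5, U7}.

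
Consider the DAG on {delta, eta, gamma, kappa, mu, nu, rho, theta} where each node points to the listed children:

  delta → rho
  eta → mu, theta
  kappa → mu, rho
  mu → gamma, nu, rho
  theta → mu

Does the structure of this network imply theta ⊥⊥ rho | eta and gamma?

No

Enumerating the 4 paths from theta to rho and testing each for blocking by {eta, gamma}:
  1. theta → mu ← kappa → rho — mu:collider[open]; kappa:fork[open] ⇒ active
  2. theta → mu → rho — mu:chain[open] ⇒ active
  3. theta ← eta → mu ← kappa → rho — eta:fork[blocks]; mu:collider[open]; kappa:fork[open] ⇒ blocked
  4. theta ← eta → mu → rho — eta:fork[blocks]; mu:chain[open] ⇒ blocked
At least one path is unblocked, so d-separation fails.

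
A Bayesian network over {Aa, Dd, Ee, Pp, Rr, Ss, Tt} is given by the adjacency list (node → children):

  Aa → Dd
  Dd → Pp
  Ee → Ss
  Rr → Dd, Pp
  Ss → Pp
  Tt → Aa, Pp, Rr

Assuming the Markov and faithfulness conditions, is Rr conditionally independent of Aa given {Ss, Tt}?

Enumerating the 6 paths from Rr to Aa and testing each for blocking by {Ss, Tt}:
Path 1: Rr → Dd → Pp ← Tt → Aa
  Pp is a collider here and neither Pp nor any of its descendants is conditioned on, so the collider stays closed — the path is blocked at Pp.
Path 2: Rr → Dd ← Aa
  Dd is a collider here and neither Dd nor any of its descendants is conditioned on, so the collider stays closed — the path is blocked at Dd.
Path 3: Rr → Pp ← Dd ← Aa
  Pp is a collider here and neither Pp nor any of its descendants is conditioned on, so the collider stays closed — the path is blocked at Pp.
Path 4: Rr → Pp ← Tt → Aa
  Pp is a collider here and neither Pp nor any of its descendants is conditioned on, so the collider stays closed — the path is blocked at Pp.
Path 5: Rr ← Tt → Pp ← Dd ← Aa
  Tt is a fork here and Tt is conditioned on, so the path is blocked at Tt.
Path 6: Rr ← Tt → Aa
  Tt is a fork here and Tt is conditioned on, so the path is blocked at Tt.
All paths are blocked; Rr ⊥ Aa | {Ss, Tt} holds.

Yes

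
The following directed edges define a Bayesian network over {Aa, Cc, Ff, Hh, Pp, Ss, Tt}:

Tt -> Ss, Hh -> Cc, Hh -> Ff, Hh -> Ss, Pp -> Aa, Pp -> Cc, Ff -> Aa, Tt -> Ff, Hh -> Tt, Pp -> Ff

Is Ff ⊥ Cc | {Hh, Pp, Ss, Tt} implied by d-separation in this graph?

Yes — Ff and Cc are d-separated given {Hh, Pp, Ss, Tt}.

We examine all 5 paths between Ff and Cc:
  1. Ff ← Hh → Cc — Hh:fork[blocks] ⇒ blocked
  2. Ff ← Pp → Cc — Pp:fork[blocks] ⇒ blocked
  3. Ff → Aa ← Pp → Cc — Aa:collider[blocks]; Pp:fork[blocks] ⇒ blocked
  4. Ff ← Tt ← Hh → Cc — Tt:chain[blocks]; Hh:fork[blocks] ⇒ blocked
  5. Ff ← Tt → Ss ← Hh → Cc — Tt:fork[blocks]; Ss:collider[open]; Hh:fork[blocks] ⇒ blocked
Since every path is blocked, d-separation holds.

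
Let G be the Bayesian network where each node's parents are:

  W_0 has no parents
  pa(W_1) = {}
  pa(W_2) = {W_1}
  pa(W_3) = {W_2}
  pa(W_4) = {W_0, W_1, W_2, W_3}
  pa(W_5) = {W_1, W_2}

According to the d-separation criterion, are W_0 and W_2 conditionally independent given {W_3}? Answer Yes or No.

Yes

There are 4 undirected paths between W_0 and W_2; checking each against the conditioning set {W_3}:
Path 1: W_0 → W_4 ← W_2
  W_4 is a collider here and neither W_4 nor any of its descendants is conditioned on, so the collider stays closed — the path is blocked at W_4.
Path 2: W_0 → W_4 ← W_3 ← W_2
  W_4 is a collider here and neither W_4 nor any of its descendants is conditioned on, so the collider stays closed — the path is blocked at W_4.
Path 3: W_0 → W_4 ← W_1 → W_2
  W_4 is a collider here and neither W_4 nor any of its descendants is conditioned on, so the collider stays closed — the path is blocked at W_4.
Path 4: W_0 → W_4 ← W_1 → W_5 ← W_2
  W_4 is a collider here and neither W_4 nor any of its descendants is conditioned on, so the collider stays closed — the path is blocked at W_4.
Every path is blocked, so W_0 and W_2 are d-separated given {W_3}.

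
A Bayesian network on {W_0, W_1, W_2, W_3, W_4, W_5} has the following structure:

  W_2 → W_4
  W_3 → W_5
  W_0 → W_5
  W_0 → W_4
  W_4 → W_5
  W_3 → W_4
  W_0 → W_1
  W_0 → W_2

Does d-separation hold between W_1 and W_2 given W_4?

Enumerating the 4 paths from W_1 to W_2 and testing each for blocking by {W_4}:
Path 1: W_1 ← W_0 → W_4 ← W_2
  W_0 is a fork and W_0 is not conditioned on; W_4 is a collider and W_4 is conditioned on, which opens it — no node blocks this path, so it is active.
Path 2: W_1 ← W_0 → W_5 ← W_4 ← W_2
  W_5 is a collider here and neither W_5 nor any of its descendants is conditioned on, so the collider stays closed — the path is blocked at W_5.
Path 3: W_1 ← W_0 → W_5 ← W_3 → W_4 ← W_2
  W_5 is a collider here and neither W_5 nor any of its descendants is conditioned on, so the collider stays closed — the path is blocked at W_5.
Path 4: W_1 ← W_0 → W_2
  W_0 is a fork and W_0 is not conditioned on — no node blocks this path, so it is active.
Since the path W_1 ← W_0 → W_4 ← W_2 is active, W_1 and W_2 are not d-separated given {W_4}.

No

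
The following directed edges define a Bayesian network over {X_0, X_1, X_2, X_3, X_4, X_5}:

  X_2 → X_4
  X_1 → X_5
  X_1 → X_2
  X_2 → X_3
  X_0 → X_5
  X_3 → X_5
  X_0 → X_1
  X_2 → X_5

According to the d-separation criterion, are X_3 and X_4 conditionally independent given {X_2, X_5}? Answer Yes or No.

We examine all 4 paths between X_3 and X_4:
  1. X_3 → X_5 ← X_1 → X_2 → X_4 — X_5:collider[open]; X_1:fork[open]; X_2:chain[blocks] ⇒ blocked
  2. X_3 → X_5 ← X_0 → X_1 → X_2 → X_4 — X_5:collider[open]; X_0:fork[open]; X_1:chain[open]; X_2:chain[blocks] ⇒ blocked
  3. X_3 → X_5 ← X_2 → X_4 — X_5:collider[open]; X_2:fork[blocks] ⇒ blocked
  4. X_3 ← X_2 → X_4 — X_2:fork[blocks] ⇒ blocked
All paths are blocked; X_3 ⊥ X_4 | {X_2, X_5} holds.

Yes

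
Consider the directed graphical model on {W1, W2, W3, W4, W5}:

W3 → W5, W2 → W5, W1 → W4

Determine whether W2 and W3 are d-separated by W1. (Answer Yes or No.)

Yes

The only undirected path from W2 to W3 is:
Path 1: W2 → W5 ← W3
  W5 is a collider here and neither W5 nor any of its descendants is conditioned on, so the collider stays closed — the path is blocked at W5.
All paths are blocked; W2 ⊥ W3 | {W1} holds.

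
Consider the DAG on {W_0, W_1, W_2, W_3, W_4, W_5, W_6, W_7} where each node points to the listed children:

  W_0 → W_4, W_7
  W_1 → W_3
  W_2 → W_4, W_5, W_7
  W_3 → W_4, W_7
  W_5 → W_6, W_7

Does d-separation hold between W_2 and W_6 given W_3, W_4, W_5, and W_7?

There are 4 undirected paths between W_2 and W_6; checking each against the conditioning set {W_3, W_4, W_5, W_7}:
Path 1: W_2 → W_5 → W_6
  W_5 is a chain here and W_5 is conditioned on, so the path is blocked at W_5.
Path 2: W_2 → W_4 ← W_0 → W_7 ← W_5 → W_6
  W_5 is a fork here and W_5 is conditioned on, so the path is blocked at W_5.
Path 3: W_2 → W_4 ← W_3 → W_7 ← W_5 → W_6
  W_3 is a fork here and W_3 is conditioned on, so the path is blocked at W_3.
Path 4: W_2 → W_7 ← W_5 → W_6
  W_5 is a fork here and W_5 is conditioned on, so the path is blocked at W_5.
Since every path is blocked, d-separation holds.

Yes — W_2 and W_6 are d-separated given {W_3, W_4, W_5, W_7}.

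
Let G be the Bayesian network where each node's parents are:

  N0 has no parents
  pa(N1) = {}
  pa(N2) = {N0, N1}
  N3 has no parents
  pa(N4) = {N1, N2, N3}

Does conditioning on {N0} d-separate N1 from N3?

Yes

2 paths connect N1 and N3; each must be blocked for d-separation to hold:
  1. N1 → N4 ← N3 — N4:collider[blocks] ⇒ blocked
  2. N1 → N2 → N4 ← N3 — N2:chain[open]; N4:collider[blocks] ⇒ blocked
Every path is blocked, so N1 and N3 are d-separated given {N0}.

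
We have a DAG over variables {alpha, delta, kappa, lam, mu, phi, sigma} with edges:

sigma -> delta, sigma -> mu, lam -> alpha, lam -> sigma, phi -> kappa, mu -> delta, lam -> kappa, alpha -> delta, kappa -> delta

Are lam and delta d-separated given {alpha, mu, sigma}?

We examine all 4 paths between lam and delta:
  1. lam → kappa → delta — kappa:chain[open] ⇒ active
  2. lam → sigma → delta — sigma:chain[blocks] ⇒ blocked
  3. lam → sigma → mu → delta — sigma:chain[blocks]; mu:chain[blocks] ⇒ blocked
  4. lam → alpha → delta — alpha:chain[blocks] ⇒ blocked
At least one path is unblocked, so d-separation fails.

No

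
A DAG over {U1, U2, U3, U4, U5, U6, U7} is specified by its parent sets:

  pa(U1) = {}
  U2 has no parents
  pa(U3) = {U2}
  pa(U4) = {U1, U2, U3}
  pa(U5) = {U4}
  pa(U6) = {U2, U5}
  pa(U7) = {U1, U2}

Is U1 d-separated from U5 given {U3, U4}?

There are 6 undirected paths between U1 and U5; checking each against the conditioning set {U3, U4}:
Path 1: U1 → U7 ← U2 → U3 → U4 → U5
  U7 is a collider here and neither U7 nor any of its descendants is conditioned on, so the collider stays closed — the path is blocked at U7.
Path 2: U1 → U7 ← U2 → U4 → U5
  U7 is a collider here and neither U7 nor any of its descendants is conditioned on, so the collider stays closed — the path is blocked at U7.
Path 3: U1 → U7 ← U2 → U6 ← U5
  U7 is a collider here and neither U7 nor any of its descendants is conditioned on, so the collider stays closed — the path is blocked at U7.
Path 4: U1 → U4 → U5
  U4 is a chain here and U4 is conditioned on, so the path is blocked at U4.
Path 5: U1 → U4 ← U3 ← U2 → U6 ← U5
  U3 is a chain here and U3 is conditioned on, so the path is blocked at U3.
Path 6: U1 → U4 ← U2 → U6 ← U5
  U6 is a collider here and neither U6 nor any of its descendants is conditioned on, so the collider stays closed — the path is blocked at U6.
Every path is blocked, so U1 and U5 are d-separated given {U3, U4}.

Yes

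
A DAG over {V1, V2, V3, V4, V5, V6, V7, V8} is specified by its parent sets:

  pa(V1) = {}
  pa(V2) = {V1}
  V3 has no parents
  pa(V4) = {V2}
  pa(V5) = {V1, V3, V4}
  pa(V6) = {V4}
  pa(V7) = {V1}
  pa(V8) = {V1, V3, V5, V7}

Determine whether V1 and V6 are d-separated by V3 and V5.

No — V1 and V6 are not d-separated given {V3, V5}.

6 paths connect V1 and V6; each must be blocked for d-separation to hold:
  1. V1 → V7 → V8 ← V3 → V5 ← V4 → V6 — V7:chain[open]; V8:collider[blocks]; V3:fork[blocks]; V5:collider[open]; V4:fork[open] ⇒ blocked
  2. V1 → V7 → V8 ← V5 ← V4 → V6 — V7:chain[open]; V8:collider[blocks]; V5:chain[blocks]; V4:fork[open] ⇒ blocked
  3. V1 → V2 → V4 → V6 — V2:chain[open]; V4:chain[open] ⇒ active
  4. V1 → V5 ← V4 → V6 — V5:collider[open]; V4:fork[open] ⇒ active
  5. V1 → V8 ← V3 → V5 ← V4 → V6 — V8:collider[blocks]; V3:fork[blocks]; V5:collider[open]; V4:fork[open] ⇒ blocked
  6. V1 → V8 ← V5 ← V4 → V6 — V8:collider[blocks]; V5:chain[blocks]; V4:fork[open] ⇒ blocked
Since the path V1 → V2 → V4 → V6 is active, V1 and V6 are not d-separated given {V3, V5}.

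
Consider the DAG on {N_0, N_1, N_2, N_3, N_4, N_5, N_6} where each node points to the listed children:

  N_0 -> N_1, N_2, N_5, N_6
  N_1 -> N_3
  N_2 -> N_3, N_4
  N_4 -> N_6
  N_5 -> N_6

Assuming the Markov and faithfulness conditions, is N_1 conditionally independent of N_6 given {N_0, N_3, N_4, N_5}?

We examine all 6 paths between N_1 and N_6:
Path 1: N_1 → N_3 ← N_2 → N_4 → N_6
  N_4 is a chain here and N_4 is conditioned on, so the path is blocked at N_4.
Path 2: N_1 → N_3 ← N_2 ← N_0 → N_6
  N_0 is a fork here and N_0 is conditioned on, so the path is blocked at N_0.
Path 3: N_1 → N_3 ← N_2 ← N_0 → N_5 → N_6
  N_0 is a fork here and N_0 is conditioned on, so the path is blocked at N_0.
Path 4: N_1 ← N_0 → N_6
  N_0 is a fork here and N_0 is conditioned on, so the path is blocked at N_0.
Path 5: N_1 ← N_0 → N_2 → N_4 → N_6
  N_0 is a fork here and N_0 is conditioned on, so the path is blocked at N_0.
Path 6: N_1 ← N_0 → N_5 → N_6
  N_0 is a fork here and N_0 is conditioned on, so the path is blocked at N_0.
Since every path is blocked, d-separation holds.

Yes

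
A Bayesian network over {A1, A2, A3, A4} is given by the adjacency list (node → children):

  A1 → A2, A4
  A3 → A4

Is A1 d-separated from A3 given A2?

The only undirected path from A1 to A3 is:
Path 1: A1 → A4 ← A3
  A4 is a collider here and neither A4 nor any of its descendants is conditioned on, so the collider stays closed — the path is blocked at A4.
All paths are blocked; A1 ⊥ A3 | {A2} holds.

Yes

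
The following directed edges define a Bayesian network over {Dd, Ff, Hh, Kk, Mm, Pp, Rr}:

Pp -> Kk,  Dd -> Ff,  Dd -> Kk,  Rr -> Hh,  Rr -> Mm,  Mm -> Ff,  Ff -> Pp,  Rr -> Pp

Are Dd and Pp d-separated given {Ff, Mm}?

Yes

Enumerating the 3 paths from Dd to Pp and testing each for blocking by {Ff, Mm}:
  1. Dd → Ff → Pp — Ff:chain[blocks] ⇒ blocked
  2. Dd → Ff ← Mm ← Rr → Pp — Ff:collider[open]; Mm:chain[blocks]; Rr:fork[open] ⇒ blocked
  3. Dd → Kk ← Pp — Kk:collider[blocks] ⇒ blocked
Since every path is blocked, d-separation holds.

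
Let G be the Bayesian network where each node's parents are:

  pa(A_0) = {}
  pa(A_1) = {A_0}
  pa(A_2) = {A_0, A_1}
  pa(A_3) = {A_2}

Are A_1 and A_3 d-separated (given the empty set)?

No

2 paths connect A_1 and A_3; each must be blocked for d-separation to hold:
Path 1: A_1 ← A_0 → A_2 → A_3
  A_0 is a fork and A_0 is not conditioned on; A_2 is a chain and A_2 is not conditioned on — no node blocks this path, so it is active.
Path 2: A_1 → A_2 → A_3
  A_2 is a chain and A_2 is not conditioned on — no node blocks this path, so it is active.
At least one path is unblocked, so d-separation fails.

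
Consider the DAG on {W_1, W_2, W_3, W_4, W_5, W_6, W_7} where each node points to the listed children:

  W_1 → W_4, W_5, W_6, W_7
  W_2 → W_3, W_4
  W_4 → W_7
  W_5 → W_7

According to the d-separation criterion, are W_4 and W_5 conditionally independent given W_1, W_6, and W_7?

No

There are 4 undirected paths between W_4 and W_5; checking each against the conditioning set {W_1, W_6, W_7}:
Path 1: W_4 → W_7 ← W_5
  W_7 is a collider and W_7 is conditioned on, which opens it — no node blocks this path, so it is active.
Path 2: W_4 → W_7 ← W_1 → W_5
  W_1 is a fork here and W_1 is conditioned on, so the path is blocked at W_1.
Path 3: W_4 ← W_1 → W_7 ← W_5
  W_1 is a fork here and W_1 is conditioned on, so the path is blocked at W_1.
Path 4: W_4 ← W_1 → W_5
  W_1 is a fork here and W_1 is conditioned on, so the path is blocked at W_1.
At least one path is unblocked, so d-separation fails.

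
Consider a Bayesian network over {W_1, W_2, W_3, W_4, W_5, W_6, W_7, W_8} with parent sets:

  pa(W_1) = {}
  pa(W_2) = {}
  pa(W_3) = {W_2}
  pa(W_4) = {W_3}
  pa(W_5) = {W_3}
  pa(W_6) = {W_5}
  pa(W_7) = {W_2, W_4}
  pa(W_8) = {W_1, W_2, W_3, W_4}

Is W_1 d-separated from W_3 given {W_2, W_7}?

There are 5 undirected paths between W_1 and W_3; checking each against the conditioning set {W_2, W_7}:
Path 1: W_1 → W_8 ← W_4 → W_7 ← W_2 → W_3
  W_8 is a collider here and neither W_8 nor any of its descendants is conditioned on, so the collider stays closed — the path is blocked at W_8.
Path 2: W_1 → W_8 ← W_4 ← W_3
  W_8 is a collider here and neither W_8 nor any of its descendants is conditioned on, so the collider stays closed — the path is blocked at W_8.
Path 3: W_1 → W_8 ← W_3
  W_8 is a collider here and neither W_8 nor any of its descendants is conditioned on, so the collider stays closed — the path is blocked at W_8.
Path 4: W_1 → W_8 ← W_2 → W_7 ← W_4 ← W_3
  W_8 is a collider here and neither W_8 nor any of its descendants is conditioned on, so the collider stays closed — the path is blocked at W_8.
Path 5: W_1 → W_8 ← W_2 → W_3
  W_8 is a collider here and neither W_8 nor any of its descendants is conditioned on, so the collider stays closed — the path is blocked at W_8.
Since every path is blocked, d-separation holds.

Yes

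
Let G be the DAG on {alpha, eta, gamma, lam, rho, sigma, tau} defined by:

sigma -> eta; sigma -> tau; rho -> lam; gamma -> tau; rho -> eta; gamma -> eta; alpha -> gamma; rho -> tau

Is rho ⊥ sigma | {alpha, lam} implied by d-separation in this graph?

Yes — rho and sigma are d-separated given {alpha, lam}.

4 paths connect rho and sigma; each must be blocked for d-separation to hold:
  1. rho → eta ← sigma — eta:collider[blocks] ⇒ blocked
  2. rho → eta ← gamma → tau ← sigma — eta:collider[blocks]; gamma:fork[open]; tau:collider[blocks] ⇒ blocked
  3. rho → tau ← sigma — tau:collider[blocks] ⇒ blocked
  4. rho → tau ← gamma → eta ← sigma — tau:collider[blocks]; gamma:fork[open]; eta:collider[blocks] ⇒ blocked
Since every path is blocked, d-separation holds.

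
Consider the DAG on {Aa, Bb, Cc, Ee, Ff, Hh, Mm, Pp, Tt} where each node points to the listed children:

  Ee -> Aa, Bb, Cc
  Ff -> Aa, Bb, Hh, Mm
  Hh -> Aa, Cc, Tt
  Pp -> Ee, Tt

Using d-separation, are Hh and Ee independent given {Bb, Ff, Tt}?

6 paths connect Hh and Ee; each must be blocked for d-separation to hold:
Path 1: Hh → Aa ← Ff → Bb ← Ee
  Aa is a collider here and neither Aa nor any of its descendants is conditioned on, so the collider stays closed — the path is blocked at Aa.
Path 2: Hh → Aa ← Ee
  Aa is a collider here and neither Aa nor any of its descendants is conditioned on, so the collider stays closed — the path is blocked at Aa.
Path 3: Hh ← Ff → Aa ← Ee
  Ff is a fork here and Ff is conditioned on, so the path is blocked at Ff.
Path 4: Hh ← Ff → Bb ← Ee
  Ff is a fork here and Ff is conditioned on, so the path is blocked at Ff.
Path 5: Hh → Tt ← Pp → Ee
  Tt is a collider and Tt is conditioned on, which opens it; Pp is a fork and Pp is not conditioned on — no node blocks this path, so it is active.
Path 6: Hh → Cc ← Ee
  Cc is a collider here and neither Cc nor any of its descendants is conditioned on, so the collider stays closed — the path is blocked at Cc.
Because an active path exists, Hh and Ee are not d-separated.

No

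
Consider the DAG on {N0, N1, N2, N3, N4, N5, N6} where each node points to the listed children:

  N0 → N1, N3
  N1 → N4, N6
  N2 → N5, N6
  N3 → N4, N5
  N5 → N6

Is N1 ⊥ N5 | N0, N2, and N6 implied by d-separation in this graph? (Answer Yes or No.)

No — N1 and N5 are not d-separated given {N0, N2, N6}.

4 paths connect N1 and N5; each must be blocked for d-separation to hold:
  1. N1 → N6 ← N2 → N5 — N6:collider[open]; N2:fork[blocks] ⇒ blocked
  2. N1 → N6 ← N5 — N6:collider[open] ⇒ active
  3. N1 ← N0 → N3 → N5 — N0:fork[blocks]; N3:chain[open] ⇒ blocked
  4. N1 → N4 ← N3 → N5 — N4:collider[blocks]; N3:fork[open] ⇒ blocked
At least one path is unblocked, so d-separation fails.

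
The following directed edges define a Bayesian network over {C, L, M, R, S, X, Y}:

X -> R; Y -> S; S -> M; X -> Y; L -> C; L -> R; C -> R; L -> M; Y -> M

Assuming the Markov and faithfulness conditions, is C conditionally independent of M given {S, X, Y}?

There are 6 undirected paths between C and M; checking each against the conditioning set {S, X, Y}:
Path 1: C → R ← X → Y → M
  R is a collider here and neither R nor any of its descendants is conditioned on, so the collider stays closed — the path is blocked at R.
Path 2: C → R ← X → Y → S → M
  R is a collider here and neither R nor any of its descendants is conditioned on, so the collider stays closed — the path is blocked at R.
Path 3: C → R ← L → M
  R is a collider here and neither R nor any of its descendants is conditioned on, so the collider stays closed — the path is blocked at R.
Path 4: C ← L → R ← X → Y → M
  R is a collider here and neither R nor any of its descendants is conditioned on, so the collider stays closed — the path is blocked at R.
Path 5: C ← L → R ← X → Y → S → M
  R is a collider here and neither R nor any of its descendants is conditioned on, so the collider stays closed — the path is blocked at R.
Path 6: C ← L → M
  L is a fork and L is not conditioned on — no node blocks this path, so it is active.
At least one path is unblocked, so d-separation fails.

No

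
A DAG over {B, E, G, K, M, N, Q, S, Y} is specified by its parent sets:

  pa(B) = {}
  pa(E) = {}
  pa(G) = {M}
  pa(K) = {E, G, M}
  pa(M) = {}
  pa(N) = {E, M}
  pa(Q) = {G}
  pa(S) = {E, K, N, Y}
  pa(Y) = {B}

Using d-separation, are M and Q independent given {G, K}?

Yes

There are 6 undirected paths between M and Q; checking each against the conditioning set {G, K}:
Path 1: M → N → S ← E → K ← G → Q
  S is a collider here and neither S nor any of its descendants is conditioned on, so the collider stays closed — the path is blocked at S.
Path 2: M → N → S ← K ← G → Q
  S is a collider here and neither S nor any of its descendants is conditioned on, so the collider stays closed — the path is blocked at S.
Path 3: M → N ← E → S ← K ← G → Q
  N is a collider here and neither N nor any of its descendants is conditioned on, so the collider stays closed — the path is blocked at N.
Path 4: M → N ← E → K ← G → Q
  N is a collider here and neither N nor any of its descendants is conditioned on, so the collider stays closed — the path is blocked at N.
Path 5: M → G → Q
  G is a chain here and G is conditioned on, so the path is blocked at G.
Path 6: M → K ← G → Q
  G is a fork here and G is conditioned on, so the path is blocked at G.
Every path is blocked, so M and Q are d-separated given {G, K}.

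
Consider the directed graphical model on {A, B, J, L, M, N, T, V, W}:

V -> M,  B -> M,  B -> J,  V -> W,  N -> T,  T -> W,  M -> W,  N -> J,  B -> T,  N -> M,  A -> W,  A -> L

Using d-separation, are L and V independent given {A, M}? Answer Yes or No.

Yes

We examine all 6 paths between L and V:
Path 1: L ← A → W ← T ← N → J ← B → M ← V
  A is a fork here and A is conditioned on, so the path is blocked at A.
Path 2: L ← A → W ← T ← N → M ← V
  A is a fork here and A is conditioned on, so the path is blocked at A.
Path 3: L ← A → W ← T ← B → J ← N → M ← V
  A is a fork here and A is conditioned on, so the path is blocked at A.
Path 4: L ← A → W ← T ← B → M ← V
  A is a fork here and A is conditioned on, so the path is blocked at A.
Path 5: L ← A → W ← M ← V
  A is a fork here and A is conditioned on, so the path is blocked at A.
Path 6: L ← A → W ← V
  A is a fork here and A is conditioned on, so the path is blocked at A.
Every path is blocked, so L and V are d-separated given {A, M}.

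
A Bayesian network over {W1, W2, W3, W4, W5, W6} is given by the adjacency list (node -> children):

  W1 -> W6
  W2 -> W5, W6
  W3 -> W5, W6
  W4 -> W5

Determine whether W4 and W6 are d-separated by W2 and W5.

There are 2 undirected paths between W4 and W6; checking each against the conditioning set {W2, W5}:
Path 1: W4 → W5 ← W2 → W6
  W2 is a fork here and W2 is conditioned on, so the path is blocked at W2.
Path 2: W4 → W5 ← W3 → W6
  W5 is a collider and W5 is conditioned on, which opens it; W3 is a fork and W3 is not conditioned on — no node blocks this path, so it is active.
At least one path is unblocked, so d-separation fails.

No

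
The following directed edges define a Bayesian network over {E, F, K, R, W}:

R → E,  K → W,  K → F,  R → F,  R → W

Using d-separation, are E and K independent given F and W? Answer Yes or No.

No

There are 2 undirected paths between E and K; checking each against the conditioning set {F, W}:
  1. E ← R → W ← K — R:fork[open]; W:collider[open] ⇒ active
  2. E ← R → F ← K — R:fork[open]; F:collider[open] ⇒ active
At least one path is unblocked, so d-separation fails.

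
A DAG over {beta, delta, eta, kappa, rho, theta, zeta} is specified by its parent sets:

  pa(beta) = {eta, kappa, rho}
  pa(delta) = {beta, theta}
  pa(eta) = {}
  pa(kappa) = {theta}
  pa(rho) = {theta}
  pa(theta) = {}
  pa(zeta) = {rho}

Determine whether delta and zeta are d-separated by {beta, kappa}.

4 paths connect delta and zeta; each must be blocked for d-separation to hold:
Path 1: delta ← beta ← rho → zeta
  beta is a chain here and beta is conditioned on, so the path is blocked at beta.
Path 2: delta ← beta ← kappa ← theta → rho → zeta
  beta is a chain here and beta is conditioned on, so the path is blocked at beta.
Path 3: delta ← theta → rho → zeta
  theta is a fork and theta is not conditioned on; rho is a chain and rho is not conditioned on — no node blocks this path, so it is active.
Path 4: delta ← theta → kappa → beta ← rho → zeta
  kappa is a chain here and kappa is conditioned on, so the path is blocked at kappa.
At least one path is unblocked, so d-separation fails.

No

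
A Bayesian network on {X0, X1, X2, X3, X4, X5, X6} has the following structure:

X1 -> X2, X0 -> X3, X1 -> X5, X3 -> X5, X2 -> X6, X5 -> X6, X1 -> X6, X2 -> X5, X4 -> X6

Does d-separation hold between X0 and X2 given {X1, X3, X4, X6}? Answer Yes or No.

Yes — X0 and X2 are d-separated given {X1, X3, X4, X6}.

Enumerating the 5 paths from X0 to X2 and testing each for blocking by {X1, X3, X4, X6}:
Path 1: X0 → X3 → X5 ← X1 → X2
  X3 is a chain here and X3 is conditioned on, so the path is blocked at X3.
Path 2: X0 → X3 → X5 ← X1 → X6 ← X2
  X3 is a chain here and X3 is conditioned on, so the path is blocked at X3.
Path 3: X0 → X3 → X5 ← X2
  X3 is a chain here and X3 is conditioned on, so the path is blocked at X3.
Path 4: X0 → X3 → X5 → X6 ← X1 → X2
  X3 is a chain here and X3 is conditioned on, so the path is blocked at X3.
Path 5: X0 → X3 → X5 → X6 ← X2
  X3 is a chain here and X3 is conditioned on, so the path is blocked at X3.
Every path is blocked, so X0 and X2 are d-separated given {X1, X3, X4, X6}.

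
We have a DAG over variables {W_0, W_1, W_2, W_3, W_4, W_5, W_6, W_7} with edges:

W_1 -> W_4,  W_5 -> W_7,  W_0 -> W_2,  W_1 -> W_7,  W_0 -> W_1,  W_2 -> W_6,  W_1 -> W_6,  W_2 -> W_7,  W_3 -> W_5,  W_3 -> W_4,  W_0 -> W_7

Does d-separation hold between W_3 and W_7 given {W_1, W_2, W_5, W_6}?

Yes

There are 6 undirected paths between W_3 and W_7; checking each against the conditioning set {W_1, W_2, W_5, W_6}:
Path 1: W_3 → W_4 ← W_1 ← W_0 → W_2 → W_7
  W_4 is a collider here and neither W_4 nor any of its descendants is conditioned on, so the collider stays closed — the path is blocked at W_4.
Path 2: W_3 → W_4 ← W_1 ← W_0 → W_7
  W_4 is a collider here and neither W_4 nor any of its descendants is conditioned on, so the collider stays closed — the path is blocked at W_4.
Path 3: W_3 → W_4 ← W_1 → W_7
  W_4 is a collider here and neither W_4 nor any of its descendants is conditioned on, so the collider stays closed — the path is blocked at W_4.
Path 4: W_3 → W_4 ← W_1 → W_6 ← W_2 ← W_0 → W_7
  W_4 is a collider here and neither W_4 nor any of its descendants is conditioned on, so the collider stays closed — the path is blocked at W_4.
Path 5: W_3 → W_4 ← W_1 → W_6 ← W_2 → W_7
  W_4 is a collider here and neither W_4 nor any of its descendants is conditioned on, so the collider stays closed — the path is blocked at W_4.
Path 6: W_3 → W_5 → W_7
  W_5 is a chain here and W_5 is conditioned on, so the path is blocked at W_5.
All paths are blocked; W_3 ⊥ W_7 | {W_1, W_2, W_5, W_6} holds.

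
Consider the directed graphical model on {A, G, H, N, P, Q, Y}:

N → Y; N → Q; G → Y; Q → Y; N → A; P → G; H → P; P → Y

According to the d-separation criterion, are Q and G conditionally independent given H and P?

Yes

We examine all 4 paths between Q and G:
  1. Q ← N → Y ← P → G — N:fork[open]; Y:collider[blocks]; P:fork[blocks] ⇒ blocked
  2. Q ← N → Y ← G — N:fork[open]; Y:collider[blocks] ⇒ blocked
  3. Q → Y ← P → G — Y:collider[blocks]; P:fork[blocks] ⇒ blocked
  4. Q → Y ← G — Y:collider[blocks] ⇒ blocked
Since every path is blocked, d-separation holds.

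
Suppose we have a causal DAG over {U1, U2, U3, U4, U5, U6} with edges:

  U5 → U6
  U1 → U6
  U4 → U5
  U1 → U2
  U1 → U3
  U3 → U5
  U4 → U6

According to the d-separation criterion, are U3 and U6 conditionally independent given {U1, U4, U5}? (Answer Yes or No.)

There are 3 undirected paths between U3 and U6; checking each against the conditioning set {U1, U4, U5}:
Path 1: U3 ← U1 → U6
  U1 is a fork here and U1 is conditioned on, so the path is blocked at U1.
Path 2: U3 → U5 → U6
  U5 is a chain here and U5 is conditioned on, so the path is blocked at U5.
Path 3: U3 → U5 ← U4 → U6
  U4 is a fork here and U4 is conditioned on, so the path is blocked at U4.
Since every path is blocked, d-separation holds.

Yes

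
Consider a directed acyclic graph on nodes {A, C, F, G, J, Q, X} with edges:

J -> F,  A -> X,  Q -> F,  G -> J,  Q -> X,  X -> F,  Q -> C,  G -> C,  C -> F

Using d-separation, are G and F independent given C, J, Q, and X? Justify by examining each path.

4 paths connect G and F; each must be blocked for d-separation to hold:
Path 1: G → C → F
  C is a chain here and C is conditioned on, so the path is blocked at C.
Path 2: G → C ← Q → X → F
  Q is a fork here and Q is conditioned on, so the path is blocked at Q.
Path 3: G → C ← Q → F
  Q is a fork here and Q is conditioned on, so the path is blocked at Q.
Path 4: G → J → F
  J is a chain here and J is conditioned on, so the path is blocked at J.
Since every path is blocked, d-separation holds.

Yes — G and F are d-separated given {C, J, Q, X}.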